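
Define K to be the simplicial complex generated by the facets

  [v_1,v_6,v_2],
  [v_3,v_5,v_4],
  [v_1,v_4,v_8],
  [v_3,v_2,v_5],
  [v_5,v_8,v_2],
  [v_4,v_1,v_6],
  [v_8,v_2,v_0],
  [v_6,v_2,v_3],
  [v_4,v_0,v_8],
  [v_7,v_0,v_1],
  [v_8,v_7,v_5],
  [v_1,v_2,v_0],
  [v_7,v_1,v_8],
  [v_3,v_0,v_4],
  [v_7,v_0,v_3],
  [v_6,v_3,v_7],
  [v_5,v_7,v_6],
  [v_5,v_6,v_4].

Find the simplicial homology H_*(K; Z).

Take the total order v_0 < v_1 < v_2 < v_3 < v_4 < v_5 < v_6 < v_7 < v_8 on the vertex set. Then K (dimension 2) consists of the simplices:

  0-simplices (9): [v_0], [v_1], [v_2], [v_3], [v_4], [v_5], [v_6], [v_7], [v_8]
  1-simplices (27): (27 of them)
  2-simplices (18): (18 of them)

giving chain groups C_0 ≅ Z^9, C_1 ≅ Z^27, C_2 ≅ Z^18.

The boundary map ∂_1: C_1 → C_0 is given by ∂[p,q] = [q] − [p].
The 9×27 boundary matrix has rank 8 and Smith normal form diag(1,1,1,1,1,1,1,1).

∂_2: C_2 → C_1 sends each 2-simplex [p,q,r] to [q,r] − [p,r] + [p,q]. For instance
  ∂[v_0,v_1,v_7] = [v_1,v_7] − [v_0,v_7] + [v_0,v_1],
  ∂[v_5,v_6,v_7] = [v_6,v_7] − [v_5,v_7] + [v_5,v_6].
This gives a 27×18 integer matrix of rank 18; reducing to Smith normal form yields diagonal entries (1,1,1,1,1,1,1,1,1,1,1,1,1,1,1,1,1,2).

Computing H_k = (kernel of ∂_k) / (image of ∂_{k+1}):

  H_0: rank C_0 − rank ∂_1 = 9 − 8 = 1, and the invariant factors of ∂_1 are all 1, so H_0 = Z.
  H_1: rank ker ∂_1 − rank ∂_2 = (27 − 8) − 18 = 1, and ∂_2 has invariant factor 2 > 1, so H_1 = Z × Z/2.
  H_2: rank ker ∂_2 − rank ∂_3 = (18 − 18) − 0 = 0, and there is no ∂_3, so H_2 = 0.

H_0 ≅ Z,  H_1 ≅ Z × Z/2,  H_2 = 0.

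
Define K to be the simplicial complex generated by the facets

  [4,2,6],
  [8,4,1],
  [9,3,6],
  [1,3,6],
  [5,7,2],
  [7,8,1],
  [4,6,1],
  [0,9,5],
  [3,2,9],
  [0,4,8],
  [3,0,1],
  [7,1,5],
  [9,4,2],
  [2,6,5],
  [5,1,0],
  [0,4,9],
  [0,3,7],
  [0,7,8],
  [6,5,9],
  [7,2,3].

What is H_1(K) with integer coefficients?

H_1 = Z ⊕ Z/2.

Take the total order 0 < 1 < 2 < 3 < 4 < 5 < 6 < 7 < 8 < 9 on the vertex set. Then K (dimension 2) consists of the simplices:

  0-simplices (10): [0], [1], [2], [3], [4], [5], [6], [7], [8], [9]
  1-simplices (30): (30 of them)
  2-simplices (20): (20 of them)

giving chain groups C_0 ≅ Z^10, C_1 ≅ Z^30, C_2 ≅ Z^20.

The boundary map ∂_1: C_1 → C_0 is given by ∂[p,q] = [q] − [p].
As a 10×30 matrix over Z this has rank 9, with invariant factors (1,1,1,1,1,1,1,1,1).

The boundary map ∂_2: C_2 → C_1 sends each 2-simplex [p,q,r] to [q,r] − [p,r] + [p,q]. For instance
  ∂[0,1,3] = [1,3] − [0,3] + [0,1],
  ∂[0,7,8] = [7,8] − [0,8] + [0,7].
As a 30×20 matrix over Z this has rank 20, with invariant factors (1,1,1,1,1,1,1,1,1,1,1,1,1,1,1,1,1,1,1,2).

Now H_k = ker ∂_k / im ∂_{k+1}, so:

  H_1: rank ker ∂_1 − rank ∂_2 = (30 − 9) − 20 = 1, and ∂_2 has invariant factor 2 > 1, so H_1 = Z ⊕ Z/2.

(K is a triangulation of the Klein bottle.)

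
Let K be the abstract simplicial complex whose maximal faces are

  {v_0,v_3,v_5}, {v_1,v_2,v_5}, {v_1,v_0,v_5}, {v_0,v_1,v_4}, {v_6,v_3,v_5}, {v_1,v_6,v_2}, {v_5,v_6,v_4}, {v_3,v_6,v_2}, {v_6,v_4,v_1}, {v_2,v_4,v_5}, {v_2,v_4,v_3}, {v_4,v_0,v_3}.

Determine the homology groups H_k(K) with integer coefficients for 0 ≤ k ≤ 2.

K has 7 vertices, 18 edges, 12 triangles.
rank ∂_0 = 0, rank ∂_1 = 6 ⇒ b_0 = 7 − 0 − 6 = 1; all invariant factors of ∂_1 are 1 so no torsion. So H_0 = Z.
rank ∂_1 = 6, rank ∂_2 = 12 ⇒ b_1 = 18 − 6 − 12 = 0; ∂_2 has invariant factor(s) [2] giving torsion. So H_1 = Z/2.
rank ∂_2 = 12, rank ∂_3 = 0 ⇒ b_2 = 12 − 12 − 0 = 0. So H_2 = 0.

H_0 ≅ Z,  H_1 ≅ Z/2,  H_2 = 0.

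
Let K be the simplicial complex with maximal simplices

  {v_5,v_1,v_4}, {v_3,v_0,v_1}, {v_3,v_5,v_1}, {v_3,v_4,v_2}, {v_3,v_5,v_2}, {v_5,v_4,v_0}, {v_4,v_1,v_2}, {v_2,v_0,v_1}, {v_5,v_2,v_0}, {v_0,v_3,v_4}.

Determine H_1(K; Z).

Order the vertices as v_0 < v_1 < v_2 < v_3 < v_4 < v_5. Listing each simplex with vertices in this order, K has dimension 2 with simplices:

  0-simplices (6): [v_0], [v_1], [v_2], [v_3], [v_4], [v_5]
  1-simplices (15): (15 of them)
  2-simplices (10): [v_0,v_1,v_2], [v_0,v_1,v_3], [v_0,v_2,v_5], [v_0,v_3,v_4], [v_0,v_4,v_5], [v_1,v_2,v_4], [v_1,v_3,v_5], [v_1,v_4,v_5], [v_2,v_3,v_4], [v_2,v_3,v_5]

giving chain groups C_0 ≅ Z^6, C_1 ≅ Z^15, C_2 ≅ Z^10.

The boundary map ∂_1: C_1 → C_0 sends each edge [p,q] (with p < q) to q − p.
The 6×15 boundary matrix has rank 5 and Smith normal form diag(1,1,1,1,1).

The boundary map ∂_2: C_2 → C_1 acts by ∂[p,q,r] = [q,r] − [p,r] + [p,q]. For instance
  ∂[v_2,v_3,v_5] = [v_3,v_5] − [v_2,v_5] + [v_2,v_3],
  ∂[v_0,v_1,v_3] = [v_1,v_3] − [v_0,v_3] + [v_0,v_1].
The resulting 15×10 matrix has rank 10, and its Smith normal form has invariant factors (1,1,1,1,1,1,1,1,1,2).

Reading off H_k = ker ∂_k / im ∂_{k+1}:

  H_1: rank ker ∂_1 − rank ∂_2 = (15 − 5) − 10 = 0, and ∂_2 has invariant factor 2 > 1, so H_1 = Z/2.

(K is a triangulation of the real projective plane RP^2.)

H_1 = Z/2.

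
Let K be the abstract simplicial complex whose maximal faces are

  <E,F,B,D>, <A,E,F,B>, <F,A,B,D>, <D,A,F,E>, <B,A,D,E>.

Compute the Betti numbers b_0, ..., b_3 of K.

Take the total order A < B < D < E < F on the vertex set. Then K (dimension 3) consists of the simplices:

  0-simplices (5): A, B, D, E, F
  1-simplices (10): AB, AD, AE, AF, BD, BE, BF, DE, DF, EF
  2-simplices (10): ABD, ABE, ABF, ADE, ADF, AEF, BDE, BDF, BEF, DEF
  3-simplices (5): ABDE, ABDF, ABEF, ADEF, BDEF

giving chain groups C_0 ≅ Z^5, C_1 ≅ Z^10, C_2 ≅ Z^10, C_3 ≅ Z^5.

∂_1: C_1 → C_0 sends each edge [p,q] (with p < q) to q − p.
This gives a 5×10 integer matrix of rank 4; reducing to Smith normal form yields diagonal entries (1,1,1,1).

∂_2: C_2 → C_1 acts by ∂[p,q,r] = [q,r] − [p,r] + [p,q]. For instance
  ∂DEF = EF − DF + DE,
  ∂ABF = BF − AF + AB.
As a 10×10 matrix over Z this has rank 6, with invariant factors (1,1,1,1,1,1).

∂_3: C_3 → C_2 sends each 3-simplex σ to the alternating sum Σ_i (−1)^i (σ with its i-th vertex removed). For instance
  ∂ABEF = BEF − AEF + ABF − ABE,
  ∂ABDE = BDE − ADE + ABE − ABD.
This gives a 10×5 integer matrix of rank 4; reducing to Smith normal form yields diagonal entries (1,1,1,1).

From H_k ≅ ker(∂_k) / im(∂_{k+1}) we obtain:

  H_0: rank C_0 − rank ∂_1 = 5 − 4 = 1, and the invariant factors of ∂_1 are all 1, so H_0 ≅ Z.
  H_1: rank ker ∂_1 − rank ∂_2 = (10 − 4) − 6 = 0, and the invariant factors of ∂_2 are all 1, so H_1 ≅ 0.
  H_2: rank ker ∂_2 − rank ∂_3 = (10 − 6) − 4 = 0, and the invariant factors of ∂_3 are all 1, so H_2 ≅ 0.
  H_3: rank ker ∂_3 − rank ∂_4 = (5 − 4) − 0 = 1, and there is no ∂_4, so H_3 ≅ Z.

Hence the Betti numbers are b_0 = 1, b_1 = 0, b_2 = 0, b_3 = 1.

b_0 = 1, b_1 = 0, b_2 = 0, b_3 = 1.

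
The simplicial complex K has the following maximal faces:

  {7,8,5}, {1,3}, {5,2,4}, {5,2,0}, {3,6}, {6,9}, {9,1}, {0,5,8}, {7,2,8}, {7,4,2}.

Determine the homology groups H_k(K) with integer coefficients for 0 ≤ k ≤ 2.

H_0 = Z^2,  H_1 = Z^2,  H_2 = 0.

We work with the vertex ordering 0 < 1 < 2 < 3 < 4 < 5 < 6 < 7 < 8 < 9. The simplices of K, each written with vertices in increasing order, are:

  0-simplices (10): [0], [1], [2], [3], [4], [5], [6], [7], [8], [9]
  1-simplices (16): [0,2], [0,5], [0,8], [1,3], [1,9], [2,4], [2,5], [2,7], [2,8], [3,6], [4,5], [4,7], [5,7], [5,8], [6,9], [7,8]
  2-simplices (6): [0,2,5], [0,5,8], [2,4,5], [2,4,7], [2,7,8], [5,7,8]

giving chain groups C_0 ≅ Z^10, C_1 ≅ Z^16, C_2 ≅ Z^6.

Boundary ∂_1: C_1 → C_0 is given by ∂[p,q] = [q] − [p]. For instance
  ∂[2,8] = [8] − [2].
The 10×16 boundary matrix has rank 8 and Smith normal form diag(1,1,1,1,1,1,1,1).

Boundary ∂_2: C_2 → C_1 acts by ∂[p,q,r] = [q,r] − [p,r] + [p,q]. For instance
  ∂[0,2,5] = [2,5] − [0,5] + [0,2],
  ∂[2,7,8] = [7,8] − [2,8] + [2,7].
This gives a 16×6 integer matrix of rank 6; reducing to Smith normal form yields diagonal entries (1,1,1,1,1,1).

From H_k ≅ ker(∂_k) / im(∂_{k+1}) we obtain:

  H_0: rank C_0 − rank ∂_1 = 10 − 8 = 2, and the invariant factors of ∂_1 are all 1, so H_0 ≅ Z^2.
  H_1: rank ker ∂_1 − rank ∂_2 = (16 − 8) − 6 = 2, and the invariant factors of ∂_2 are all 1, so H_1 ≅ Z^2.
  H_2: rank ker ∂_2 − rank ∂_3 = (6 − 6) − 0 = 0, and there is no ∂_3, so H_2 ≅ 0.

(K is a triangulation of the disjoint union of the cylinder S^1 x I and the circle S^1.)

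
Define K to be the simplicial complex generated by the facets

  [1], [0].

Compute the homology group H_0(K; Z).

Order the vertices as 0 < 1. Listing each simplex with vertices in this order, K has dimension 0 with simplices:

  0-simplices (2): [0], [1]

Hence C_0 ≅ Z^2.

Reading off H_k = ker ∂_k / im ∂_{k+1}:

  H_0: rank C_0 − rank ∂_1 = 2 − 0 = 2, and there is no ∂_1, so H_0 = Z^2.

H_0 ≅ Z^2.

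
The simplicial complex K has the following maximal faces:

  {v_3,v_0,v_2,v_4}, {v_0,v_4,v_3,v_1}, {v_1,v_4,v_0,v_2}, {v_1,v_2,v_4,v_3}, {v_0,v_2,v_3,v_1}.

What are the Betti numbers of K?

We work with the vertex ordering v_0 < v_1 < v_2 < v_3 < v_4. The simplices of K, each written with vertices in increasing order, are:

  0-simplices (5): [v_0], [v_1], [v_2], [v_3], [v_4]
  1-simplices (10): [v_0,v_1], [v_0,v_2], [v_0,v_3], [v_0,v_4], [v_1,v_2], [v_1,v_3], [v_1,v_4], [v_2,v_3], [v_2,v_4], [v_3,v_4]
  2-simplices (10): [v_0,v_1,v_2], [v_0,v_1,v_3], [v_0,v_1,v_4], [v_0,v_2,v_3], [v_0,v_2,v_4], [v_0,v_3,v_4], [v_1,v_2,v_3], [v_1,v_2,v_4], [v_1,v_3,v_4], [v_2,v_3,v_4]
  3-simplices (5): [v_0,v_1,v_2,v_3], [v_0,v_1,v_2,v_4], [v_0,v_1,v_3,v_4], [v_0,v_2,v_3,v_4], [v_1,v_2,v_3,v_4]

Hence C_0 ≅ Z^5, C_1 ≅ Z^10, C_2 ≅ Z^10, C_3 ≅ Z^5.

∂_1: C_1 → C_0 maps an edge to its endpoints' difference, ∂[p,q] = q − p. For instance
  ∂[v_0,v_1] = [v_1] − [v_0].
As a 5×10 matrix over Z this has rank 4, with invariant factors (1,1,1,1).

Boundary ∂_2: C_2 → C_1 acts by ∂[p,q,r] = [q,r] − [p,r] + [p,q]. For instance
  ∂[v_2,v_3,v_4] = [v_3,v_4] − [v_2,v_4] + [v_2,v_3],
  ∂[v_0,v_1,v_3] = [v_1,v_3] − [v_0,v_3] + [v_0,v_1].
The resulting 10×10 matrix has rank 6, and its Smith normal form has invariant factors (1,1,1,1,1,1).

∂_3: C_3 → C_2 sends each 3-simplex σ to the alternating sum Σ_i (−1)^i (σ with its i-th vertex removed). For instance
  ∂[v_0,v_1,v_2,v_4] = [v_1,v_2,v_4] − [v_0,v_2,v_4] + [v_0,v_1,v_4] − [v_0,v_1,v_2],
  ∂[v_1,v_2,v_3,v_4] = [v_2,v_3,v_4] − [v_1,v_3,v_4] + [v_1,v_2,v_4] − [v_1,v_2,v_3].
The 10×5 boundary matrix has rank 4 and Smith normal form diag(1,1,1,1).

Computing H_k = (kernel of ∂_k) / (image of ∂_{k+1}):

  H_0: rank C_0 − rank ∂_1 = 5 − 4 = 1, and the invariant factors of ∂_1 are all 1, so H_0 = Z.
  H_1: rank ker ∂_1 − rank ∂_2 = (10 − 4) − 6 = 0, and the invariant factors of ∂_2 are all 1, so H_1 = 0.
  H_2: rank ker ∂_2 − rank ∂_3 = (10 − 6) − 4 = 0, and the invariant factors of ∂_3 are all 1, so H_2 = 0.
  H_3: rank ker ∂_3 − rank ∂_4 = (5 − 4) − 0 = 1, and there is no ∂_4, so H_3 = Z.

(K is a triangulation of the 3-sphere S^3.)

Hence the Betti numbers are b_0 = 1, b_1 = 0, b_2 = 0, b_3 = 1.

b_0 = 1, b_1 = 0, b_2 = 0, b_3 = 1.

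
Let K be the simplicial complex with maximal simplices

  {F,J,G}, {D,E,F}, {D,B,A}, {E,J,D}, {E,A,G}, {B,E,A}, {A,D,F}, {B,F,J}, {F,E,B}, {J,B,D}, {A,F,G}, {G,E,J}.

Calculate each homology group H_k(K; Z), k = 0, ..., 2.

H_0 = Z,  H_1 = Z/2,  H_2 = 0.

We work with the vertex ordering A < B < D < E < F < G < J. The simplices of K, each written with vertices in increasing order, are:

  0-simplices (7): A, B, D, E, F, G, J
  1-simplices (18): AB, AD, AE, AF, AG, BD, BE, BF, BJ, DE, DF, DJ, EF, EG, EJ, FG, FJ, GJ
  2-simplices (12): ABD, ABE, ADF, AEG, AFG, BDJ, BEF, BFJ, DEF, DEJ, EGJ, FGJ

giving chain groups C_0 ≅ Z^7, C_1 ≅ Z^18, C_2 ≅ Z^12.

∂_1: C_1 → C_0 maps an edge to its endpoints' difference, ∂[p,q] = q − p. For instance
  ∂EF = F − E.
This gives a 7×18 integer matrix of rank 6; reducing to Smith normal form yields diagonal entries (1,1,1,1,1,1).

∂_2: C_2 → C_1 maps a triangle to the signed sum of its edges. For instance
  ∂BFJ = FJ − BJ + BF,
  ∂DEF = EF − DF + DE.
As a 18×12 matrix over Z this has rank 12, with invariant factors (1,1,1,1,1,1,1,1,1,1,1,2).

Computing H_k = (kernel of ∂_k) / (image of ∂_{k+1}):

  H_0: rank C_0 − rank ∂_1 = 7 − 6 = 1, and the invariant factors of ∂_1 are all 1, so H_0 ≅ Z.
  H_1: rank ker ∂_1 − rank ∂_2 = (18 − 6) − 12 = 0, and ∂_2 has invariant factor 2 > 1, so H_1 ≅ Z/2.
  H_2: rank ker ∂_2 − rank ∂_3 = (12 − 12) − 0 = 0, and there is no ∂_3, so H_2 ≅ 0.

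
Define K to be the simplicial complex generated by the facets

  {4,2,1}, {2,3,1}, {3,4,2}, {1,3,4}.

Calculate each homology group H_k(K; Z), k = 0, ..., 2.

H_0 = Z,  H_1 = 0,  H_2 = Z.

Take the total order 1 < 2 < 3 < 4 on the vertex set. Then K (dimension 2) consists of the simplices:

  0-simplices (4): [1], [2], [3], [4]
  1-simplices (6): [1,2], [1,3], [1,4], [2,3], [2,4], [3,4]
  2-simplices (4): [1,2,3], [1,2,4], [1,3,4], [2,3,4]

giving chain groups C_0 ≅ Z^4, C_1 ≅ Z^6, C_2 ≅ Z^4.

Boundary ∂_1: C_1 → C_0 sends each edge [p,q] (with p < q) to q − p. For instance
  ∂[2,4] = [4] − [2].
The resulting 4×6 matrix has rank 3, and its Smith normal form has invariant factors (1,1,1).

∂_2: C_2 → C_1 maps a triangle to the signed sum of its edges. For instance
  ∂[1,3,4] = [3,4] − [1,4] + [1,3],
  ∂[2,3,4] = [3,4] − [2,4] + [2,3].
This gives a 6×4 integer matrix of rank 3; reducing to Smith normal form yields diagonal entries (1,1,1).

From H_k ≅ ker(∂_k) / im(∂_{k+1}) we obtain:

  H_0: rank C_0 − rank ∂_1 = 4 − 3 = 1, and the invariant factors of ∂_1 are all 1, so H_0 = Z.
  H_1: rank ker ∂_1 − rank ∂_2 = (6 − 3) − 3 = 0, and the invariant factors of ∂_2 are all 1, so H_1 = 0.
  H_2: rank ker ∂_2 − rank ∂_3 = (4 − 3) − 0 = 1, and there is no ∂_3, so H_2 = Z.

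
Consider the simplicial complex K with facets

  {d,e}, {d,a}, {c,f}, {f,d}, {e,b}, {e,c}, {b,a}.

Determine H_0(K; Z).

We work with the vertex ordering a < b < c < d < e < f. The simplices of K, each written with vertices in increasing order, are:

  0-simplices (6): a, b, c, d, e, f
  1-simplices (7): ab, ad, be, ce, cf, de, df

Hence C_0 ≅ Z^6, C_1 ≅ Z^7.

Boundary ∂_1: C_1 → C_0 sends each edge [p,q] (with p < q) to q − p. For instance
  ∂de = e − d.
The resulting 6×7 matrix has rank 5, and its Smith normal form has invariant factors (1,1,1,1,1).

From H_k ≅ ker(∂_k) / im(∂_{k+1}) we obtain:

  H_0: rank C_0 − rank ∂_1 = 6 − 5 = 1, and the invariant factors of ∂_1 are all 1, so H_0 ≅ Z.

H_0 ≅ Z.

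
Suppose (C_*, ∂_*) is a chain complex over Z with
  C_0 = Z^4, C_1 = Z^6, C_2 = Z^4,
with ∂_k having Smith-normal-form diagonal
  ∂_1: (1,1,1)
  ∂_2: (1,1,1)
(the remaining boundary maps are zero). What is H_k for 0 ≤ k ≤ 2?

H_0 = Z,  H_1 = 0,  H_2 = Z.

H_0: b_0 = 4 − 0 − 3 = 1; torsion from ∂_1 factors > 1: none. So H_0 = Z.
H_1: b_1 = 6 − 3 − 3 = 0; torsion from ∂_2 factors > 1: none. So H_1 = 0.
H_2: b_2 = 4 − 3 − 0 = 1; torsion from ∂_3 factors > 1: none. So H_2 = Z.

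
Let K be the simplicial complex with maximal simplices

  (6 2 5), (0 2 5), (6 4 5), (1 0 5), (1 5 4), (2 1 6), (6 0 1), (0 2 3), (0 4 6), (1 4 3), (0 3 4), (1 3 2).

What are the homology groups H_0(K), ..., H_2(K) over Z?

Fix the vertex order 0 < 1 < 2 < 3 < 4 < 5 < 6 and write every simplex with vertices in increasing order. Then dim K = 2 and the simplices of K are:

  0-simplices (7): [0], [1], [2], [3], [4], [5], [6]
  1-simplices (18): [0,1], [0,2], [0,3], [0,4], [0,5], [0,6], [1,2], [1,3], [1,4], [1,5], [1,6], [2,3], [2,5], [2,6], [3,4], [4,5], [4,6], [5,6]
  2-simplices (12): [0,1,5], [0,1,6], [0,2,3], [0,2,5], [0,3,4], [0,4,6], [1,2,3], [1,2,6], [1,3,4], [1,4,5], [2,5,6], [4,5,6]

Hence C_0 ≅ Z^7, C_1 ≅ Z^18, C_2 ≅ Z^12.

The boundary map ∂_1: C_1 → C_0 is given by ∂[p,q] = [q] − [p]. For instance
  ∂[1,2] = [2] − [1].
As a 7×18 matrix over Z this has rank 6, with invariant factors (1,1,1,1,1,1).

The boundary map ∂_2: C_2 → C_1 acts by ∂[p,q,r] = [q,r] − [p,r] + [p,q]. For instance
  ∂[1,3,4] = [3,4] − [1,4] + [1,3],
  ∂[0,2,5] = [2,5] − [0,5] + [0,2].
As a 18×12 matrix over Z this has rank 12, with invariant factors (1,1,1,1,1,1,1,1,1,1,1,2).

Reading off H_k = ker ∂_k / im ∂_{k+1}:

  H_0: rank C_0 − rank ∂_1 = 7 − 6 = 1, and the invariant factors of ∂_1 are all 1, so H_0 ≅ Z.
  H_1: rank ker ∂_1 − rank ∂_2 = (18 − 6) − 12 = 0, and ∂_2 has invariant factor 2 > 1, so H_1 ≅ Z/2.
  H_2: rank ker ∂_2 − rank ∂_3 = (12 − 12) − 0 = 0, and there is no ∂_3, so H_2 ≅ 0.

(K is a triangulation of the real projective plane RP^2.)

H_0 = Z,  H_1 = Z/2,  H_2 = 0.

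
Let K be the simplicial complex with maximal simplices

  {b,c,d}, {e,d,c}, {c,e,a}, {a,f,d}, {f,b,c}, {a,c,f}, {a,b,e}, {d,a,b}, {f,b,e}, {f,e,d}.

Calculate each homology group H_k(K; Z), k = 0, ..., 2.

We work with the vertex ordering a < b < c < d < e < f. The simplices of K, each written with vertices in increasing order, are:

  0-simplices (6): a, b, c, d, e, f
  1-simplices (15): ab, ac, ad, ae, af, bc, bd, be, bf, cd, ce, cf, de, df, ef
  2-simplices (10): abd, abe, ace, acf, adf, bcd, bcf, bef, cde, def

giving chain groups C_0 ≅ Z^6, C_1 ≅ Z^15, C_2 ≅ Z^10.

The boundary map ∂_1: C_1 → C_0 maps an edge to its endpoints' difference, ∂[p,q] = q − p. For instance
  ∂ce = e − c.
The resulting 6×15 matrix has rank 5, and its Smith normal form has invariant factors (1,1,1,1,1).

The boundary map ∂_2: C_2 → C_1 maps a triangle to the signed sum of its edges. For instance
  ∂abe = be − ae + ab,
  ∂abd = bd − ad + ab.
This gives a 15×10 integer matrix of rank 10; reducing to Smith normal form yields diagonal entries (1,1,1,1,1,1,1,1,1,2).

Reading off H_k = ker ∂_k / im ∂_{k+1}:

  H_0: rank C_0 − rank ∂_1 = 6 − 5 = 1, and the invariant factors of ∂_1 are all 1, so H_0 = Z.
  H_1: rank ker ∂_1 − rank ∂_2 = (15 − 5) − 10 = 0, and ∂_2 has invariant factor 2 > 1, so H_1 = Z/2.
  H_2: rank ker ∂_2 − rank ∂_3 = (10 − 10) − 0 = 0, and there is no ∂_3, so H_2 = 0.

H_0 ≅ Z,  H_1 ≅ Z/2,  H_2 = 0.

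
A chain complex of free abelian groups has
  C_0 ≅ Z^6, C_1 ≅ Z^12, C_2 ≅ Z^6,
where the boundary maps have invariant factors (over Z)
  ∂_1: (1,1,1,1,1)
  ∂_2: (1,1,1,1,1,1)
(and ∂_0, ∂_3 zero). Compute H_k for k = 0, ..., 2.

H_0 = Z,  H_1 = Z,  H_2 = 0.

H_0: b_0 = 6 − 0 − 5 = 1; torsion from ∂_1 factors > 1: none. So H_0 = Z.
H_1: b_1 = 12 − 5 − 6 = 1; torsion from ∂_2 factors > 1: none. So H_1 = Z.
H_2: b_2 = 6 − 6 − 0 = 0; torsion from ∂_3 factors > 1: none. So H_2 = 0.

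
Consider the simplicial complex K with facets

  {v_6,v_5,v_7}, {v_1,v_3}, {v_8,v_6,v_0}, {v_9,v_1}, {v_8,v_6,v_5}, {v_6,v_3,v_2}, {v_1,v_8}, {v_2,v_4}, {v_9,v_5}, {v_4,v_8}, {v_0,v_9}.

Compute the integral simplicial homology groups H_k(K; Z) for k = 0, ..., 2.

H_0 ≅ Z,  H_1 ≅ Z^4,  H_2 = 0.

Fix the vertex order v_0 < v_1 < v_2 < v_3 < v_4 < v_5 < v_6 < v_7 < v_8 < v_9 and write every simplex with vertices in increasing order. Then dim K = 2 and the simplices of K are:

  0-simplices (10): [v_0], [v_1], [v_2], [v_3], [v_4], [v_5], [v_6], [v_7], [v_8], [v_9]
  1-simplices (17): (17 of them)
  2-simplices (4): [v_0,v_6,v_8], [v_2,v_3,v_6], [v_5,v_6,v_7], [v_5,v_6,v_8]

Hence C_0 ≅ Z^10, C_1 ≅ Z^17, C_2 ≅ Z^4.

Boundary ∂_1: C_1 → C_0 is given by ∂[p,q] = [q] − [p]. For instance
  ∂[v_4,v_8] = [v_8] − [v_4].
The resulting 10×17 matrix has rank 9, and its Smith normal form has invariant factors (1,1,1,1,1,1,1,1,1).

Boundary ∂_2: C_2 → C_1 acts by ∂[p,q,r] = [q,r] − [p,r] + [p,q]. For instance
  ∂[v_0,v_6,v_8] = [v_6,v_8] − [v_0,v_8] + [v_0,v_6],
  ∂[v_5,v_6,v_8] = [v_6,v_8] − [v_5,v_8] + [v_5,v_6].
As a 17×4 matrix over Z this has rank 4, with invariant factors (1,1,1,1).

From H_k ≅ ker(∂_k) / im(∂_{k+1}) we obtain:

  H_0: rank C_0 − rank ∂_1 = 10 − 9 = 1, and the invariant factors of ∂_1 are all 1, so H_0 = Z.
  H_1: rank ker ∂_1 − rank ∂_2 = (17 − 9) − 4 = 4, and the invariant factors of ∂_2 are all 1, so H_1 = Z^4.
  H_2: rank ker ∂_2 − rank ∂_3 = (4 − 4) − 0 = 0, and there is no ∂_3, so H_2 = 0.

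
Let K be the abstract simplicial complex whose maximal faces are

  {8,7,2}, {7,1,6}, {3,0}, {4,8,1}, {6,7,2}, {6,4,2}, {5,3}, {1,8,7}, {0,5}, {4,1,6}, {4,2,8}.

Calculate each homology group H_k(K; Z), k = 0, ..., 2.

H_0 ≅ Z^2,  H_1 ≅ Z,  H_2 ≅ Z.

Take the total order 0 < 1 < 2 < 3 < 4 < 5 < 6 < 7 < 8 on the vertex set. Then K (dimension 2) consists of the simplices:

  0-simplices (9): [0], [1], [2], [3], [4], [5], [6], [7], [8]
  1-simplices (15): [0,3], [0,5], [1,4], [1,6], [1,7], [1,8], [2,4], [2,6], [2,7], [2,8], [3,5], [4,6], [4,8], [6,7], [7,8]
  2-simplices (8): [1,4,6], [1,4,8], [1,6,7], [1,7,8], [2,4,6], [2,4,8], [2,6,7], [2,7,8]

Hence C_0 ≅ Z^9, C_1 ≅ Z^15, C_2 ≅ Z^8.

∂_1: C_1 → C_0 is given by ∂[p,q] = [q] − [p]. For instance
  ∂[2,8] = [8] − [2].
The resulting 9×15 matrix has rank 7, and its Smith normal form has invariant factors (1,1,1,1,1,1,1).

The boundary map ∂_2: C_2 → C_1 maps a triangle to the signed sum of its edges. For instance
  ∂[1,6,7] = [6,7] − [1,7] + [1,6],
  ∂[1,4,8] = [4,8] − [1,8] + [1,4].
The resulting 15×8 matrix has rank 7, and its Smith normal form has invariant factors (1,1,1,1,1,1,1).

From H_k ≅ ker(∂_k) / im(∂_{k+1}) we obtain:

  H_0: rank C_0 − rank ∂_1 = 9 − 7 = 2, and the invariant factors of ∂_1 are all 1, so H_0 ≅ Z^2.
  H_1: rank ker ∂_1 − rank ∂_2 = (15 − 7) − 7 = 1, and the invariant factors of ∂_2 are all 1, so H_1 ≅ Z.
  H_2: rank ker ∂_2 − rank ∂_3 = (8 − 7) − 0 = 1, and there is no ∂_3, so H_2 ≅ Z.

As a check, the Euler characteristic is 9 − 15 + 8 = 2, which agrees with 2 − 1 + 1 = 2.
(K is a triangulation of the disjoint union of the circle S^1 and the 2-sphere S^2.)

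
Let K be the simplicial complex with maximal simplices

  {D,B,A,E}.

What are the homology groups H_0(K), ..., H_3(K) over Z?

We work with the vertex ordering A < B < D < E. The simplices of K, each written with vertices in increasing order, are:

  0-simplices (4): A, B, D, E
  1-simplices (6): AB, AD, AE, BD, BE, DE
  2-simplices (4): ABD, ABE, ADE, BDE
  3-simplices (1): ABDE

Hence C_0 ≅ Z^4, C_1 ≅ Z^6, C_2 ≅ Z^4, C_3 ≅ Z^1.

The boundary map ∂_1: C_1 → C_0 sends each edge [p,q] (with p < q) to q − p. For instance
  ∂AE = E − A.
As a 4×6 matrix over Z this has rank 3, with invariant factors (1,1,1).

The boundary map ∂_2: C_2 → C_1 sends each 2-simplex [p,q,r] to [q,r] − [p,r] + [p,q]. For instance
  ∂ADE = DE − AE + AD,
  ∂ABE = BE − AE + AB.
This gives a 6×4 integer matrix of rank 3; reducing to Smith normal form yields diagonal entries (1,1,1).

∂_3: C_3 → C_2 sends each 3-simplex σ to the alternating sum Σ_i (−1)^i (σ with its i-th vertex removed). For instance
  ∂ABDE = BDE − ADE + ABE − ABD.
The resulting 4×1 matrix has rank 1, and its Smith normal form has invariant factors (1).

Computing H_k = (kernel of ∂_k) / (image of ∂_{k+1}):

  H_0: rank C_0 − rank ∂_1 = 4 − 3 = 1, and the invariant factors of ∂_1 are all 1, so H_0 = Z.
  H_1: rank ker ∂_1 − rank ∂_2 = (6 − 3) − 3 = 0, and the invariant factors of ∂_2 are all 1, so H_1 = 0.
  H_2: rank ker ∂_2 − rank ∂_3 = (4 − 3) − 1 = 0, and the invariant factors of ∂_3 are all 1, so H_2 = 0.
  H_3: rank ker ∂_3 − rank ∂_4 = (1 − 1) − 0 = 0, and there is no ∂_4, so H_3 = 0.

H_0 ≅ Z,  H_1 = 0,  H_2 = 0,  H_3 = 0.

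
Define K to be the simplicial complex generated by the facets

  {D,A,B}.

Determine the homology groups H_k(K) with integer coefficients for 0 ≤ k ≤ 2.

Take the total order A < B < D on the vertex set. Then K (dimension 2) consists of the simplices:

  0-simplices (3): A, B, D
  1-simplices (3): AB, AD, BD
  2-simplices (1): ABD

giving chain groups C_0 ≅ Z^3, C_1 ≅ Z^3, C_2 ≅ Z^1.

∂_1: C_1 → C_0 is given by ∂[p,q] = [q] − [p]. For instance
  ∂AB = B − A.
This gives a 3×3 integer matrix of rank 2; reducing to Smith normal form yields diagonal entries (1,1).

Boundary ∂_2: C_2 → C_1 acts by ∂[p,q,r] = [q,r] − [p,r] + [p,q]. For instance
  ∂ABD = BD − AD + AB.
The resulting 3×1 matrix has rank 1, and its Smith normal form has invariant factors (1).

Computing H_k = (kernel of ∂_k) / (image of ∂_{k+1}):

  H_0: rank C_0 − rank ∂_1 = 3 − 2 = 1, and the invariant factors of ∂_1 are all 1, so H_0 = Z.
  H_1: rank ker ∂_1 − rank ∂_2 = (3 − 2) − 1 = 0, and the invariant factors of ∂_2 are all 1, so H_1 = 0.
  H_2: rank ker ∂_2 − rank ∂_3 = (1 − 1) − 0 = 0, and there is no ∂_3, so H_2 = 0.

As a check, the Euler characteristic is 3 − 3 + 1 = 1, which agrees with 1 − 0 + 0 = 1.

H_0 ≅ Z,  H_1 = 0,  H_2 = 0.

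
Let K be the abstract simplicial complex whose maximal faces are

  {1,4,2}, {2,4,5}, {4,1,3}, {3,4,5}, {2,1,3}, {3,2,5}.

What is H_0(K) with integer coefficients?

Fix the vertex order 1 < 2 < 3 < 4 < 5 and write every simplex with vertices in increasing order. Then dim K = 2 and the simplices of K are:

  0-simplices (5): [1], [2], [3], [4], [5]
  1-simplices (9): [1,2], [1,3], [1,4], [2,3], [2,4], [2,5], [3,4], [3,5], [4,5]
  2-simplices (6): [1,2,3], [1,2,4], [1,3,4], [2,3,5], [2,4,5], [3,4,5]

giving chain groups C_0 ≅ Z^5, C_1 ≅ Z^9, C_2 ≅ Z^6.

Boundary ∂_1: C_1 → C_0 maps an edge to its endpoints' difference, ∂[p,q] = q − p. For instance
  ∂[2,3] = [3] − [2].
The resulting 5×9 matrix has rank 4, and its Smith normal form has invariant factors (1,1,1,1).

∂_2: C_2 → C_1 sends each 2-simplex [p,q,r] to [q,r] − [p,r] + [p,q]. For instance
  ∂[1,3,4] = [3,4] − [1,4] + [1,3],
  ∂[1,2,4] = [2,4] − [1,4] + [1,2].
The 9×6 boundary matrix has rank 5 and Smith normal form diag(1,1,1,1,1).

Computing H_k = (kernel of ∂_k) / (image of ∂_{k+1}):

  H_0: rank C_0 − rank ∂_1 = 5 − 4 = 1, and the invariant factors of ∂_1 are all 1, so H_0 ≅ Z.

(K is a triangulation of the 2-sphere S^2.)

H_0 ≅ Z.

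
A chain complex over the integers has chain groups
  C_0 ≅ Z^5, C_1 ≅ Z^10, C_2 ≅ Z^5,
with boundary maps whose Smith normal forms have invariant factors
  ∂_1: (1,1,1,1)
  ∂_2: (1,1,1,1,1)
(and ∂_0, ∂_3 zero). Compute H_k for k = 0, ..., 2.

H_0: b_0 = 5 − 0 − 4 = 1; torsion from ∂_1 factors > 1: none. So H_0 = Z.
H_1: b_1 = 10 − 4 − 5 = 1; torsion from ∂_2 factors > 1: none. So H_1 = Z.
H_2: b_2 = 5 − 5 − 0 = 0; torsion from ∂_3 factors > 1: none. So H_2 = 0.

H_0 = Z,  H_1 = Z,  H_2 = 0.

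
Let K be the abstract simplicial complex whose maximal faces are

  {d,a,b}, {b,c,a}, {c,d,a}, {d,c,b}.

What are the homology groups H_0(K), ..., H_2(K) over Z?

K has 4 vertices, 6 edges, 4 triangles.
rank ∂_0 = 0, rank ∂_1 = 3 ⇒ b_0 = 4 − 0 − 3 = 1; all invariant factors of ∂_1 are 1 so no torsion. So H_0 ≅ Z.
rank ∂_1 = 3, rank ∂_2 = 3 ⇒ b_1 = 6 − 3 − 3 = 0; all invariant factors of ∂_2 are 1 so no torsion. So H_1 ≅ 0.
rank ∂_2 = 3, rank ∂_3 = 0 ⇒ b_2 = 4 − 3 − 0 = 1. So H_2 ≅ Z.

H_0 ≅ Z,  H_1 = 0,  H_2 ≅ Z.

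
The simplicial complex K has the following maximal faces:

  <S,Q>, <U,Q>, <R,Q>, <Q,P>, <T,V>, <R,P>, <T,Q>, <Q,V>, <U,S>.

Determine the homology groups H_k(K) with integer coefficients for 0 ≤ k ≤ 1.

Fix the vertex order P < Q < R < S < T < U < V and write every simplex with vertices in increasing order. Then dim K = 1 and the simplices of K are:

  0-simplices (7): P, Q, R, S, T, U, V
  1-simplices (9): PQ, PR, QR, QS, QT, QU, QV, SU, TV

giving chain groups C_0 ≅ Z^7, C_1 ≅ Z^9.

The boundary map ∂_1: C_1 → C_0 sends each edge [p,q] (with p < q) to q − p. For instance
  ∂PQ = Q − P.
The 7×9 boundary matrix has rank 6 and Smith normal form diag(1,1,1,1,1,1).

From H_k ≅ ker(∂_k) / im(∂_{k+1}) we obtain:

  H_0: rank C_0 − rank ∂_1 = 7 − 6 = 1, and the invariant factors of ∂_1 are all 1, so H_0 ≅ Z.
  H_1: rank ker ∂_1 − rank ∂_2 = (9 − 6) − 0 = 3, and there is no ∂_2, so H_1 ≅ Z^3.

H_0 ≅ Z,  H_1 ≅ Z^3.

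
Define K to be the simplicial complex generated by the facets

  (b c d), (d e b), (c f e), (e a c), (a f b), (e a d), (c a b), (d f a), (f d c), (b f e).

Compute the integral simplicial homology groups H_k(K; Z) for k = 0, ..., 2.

Order the vertices as a < b < c < d < e < f. Listing each simplex with vertices in this order, K has dimension 2 with simplices:

  0-simplices (6): a, b, c, d, e, f
  1-simplices (15): ab, ac, ad, ae, af, bc, bd, be, bf, cd, ce, cf, de, df, ef
  2-simplices (10): abc, abf, ace, ade, adf, bcd, bde, bef, cdf, cef

Hence C_0 ≅ Z^6, C_1 ≅ Z^15, C_2 ≅ Z^10.

∂_1: C_1 → C_0 is given by ∂[p,q] = [q] − [p]. For instance
  ∂df = f − d.
The resulting 6×15 matrix has rank 5, and its Smith normal form has invariant factors (1,1,1,1,1).

The boundary map ∂_2: C_2 → C_1 maps a triangle to the signed sum of its edges. For instance
  ∂bcd = cd − bd + bc,
  ∂bef = ef − bf + be.
This gives a 15×10 integer matrix of rank 10; reducing to Smith normal form yields diagonal entries (1,1,1,1,1,1,1,1,1,2).

Reading off H_k = ker ∂_k / im ∂_{k+1}:

  H_0: rank C_0 − rank ∂_1 = 6 − 5 = 1, and the invariant factors of ∂_1 are all 1, so H_0 = Z.
  H_1: rank ker ∂_1 − rank ∂_2 = (15 − 5) − 10 = 0, and ∂_2 has invariant factor 2 > 1, so H_1 = Z/2Z.
  H_2: rank ker ∂_2 − rank ∂_3 = (10 − 10) − 0 = 0, and there is no ∂_3, so H_2 = 0.

H_0 = Z,  H_1 = Z/2Z,  H_2 = 0.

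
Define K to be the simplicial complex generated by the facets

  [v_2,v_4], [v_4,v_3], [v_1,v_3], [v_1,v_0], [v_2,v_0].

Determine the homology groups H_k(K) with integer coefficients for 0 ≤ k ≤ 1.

H_0 = Z,  H_1 = Z.

Take the total order v_0 < v_1 < v_2 < v_3 < v_4 on the vertex set. Then K (dimension 1) consists of the simplices:

  0-simplices (5): [v_0], [v_1], [v_2], [v_3], [v_4]
  1-simplices (5): [v_0,v_1], [v_0,v_2], [v_1,v_3], [v_2,v_4], [v_3,v_4]

so the chain groups are C_0 ≅ Z^5, C_1 ≅ Z^5.

Boundary ∂_1: C_1 → C_0 maps an edge to its endpoints' difference, ∂[p,q] = q − p.
The resulting 5×5 matrix has rank 4, and its Smith normal form has invariant factors (1,1,1,1).

Computing H_k = (kernel of ∂_k) / (image of ∂_{k+1}):

  H_0: rank C_0 − rank ∂_1 = 5 − 4 = 1, and the invariant factors of ∂_1 are all 1, so H_0 ≅ Z.
  H_1: rank ker ∂_1 − rank ∂_2 = (5 − 4) − 0 = 1, and there is no ∂_2, so H_1 ≅ Z.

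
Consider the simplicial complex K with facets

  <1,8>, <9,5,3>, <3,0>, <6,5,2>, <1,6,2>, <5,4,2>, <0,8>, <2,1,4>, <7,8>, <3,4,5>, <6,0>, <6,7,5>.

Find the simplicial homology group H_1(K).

Order the vertices as 0 < 1 < 2 < 3 < 4 < 5 < 6 < 7 < 8 < 9. Listing each simplex with vertices in this order, K has dimension 2 with simplices:

  0-simplices (10): [0], [1], [2], [3], [4], [5], [6], [7], [8], [9]
  1-simplices (19): [0,3], [0,6], [0,8], [1,2], [1,4], [1,6], [1,8], [2,4], [2,5], [2,6], [3,4], [3,5], [3,9], [4,5], [5,6], [5,7], [5,9], [6,7], [7,8]
  2-simplices (7): [1,2,4], [1,2,6], [2,4,5], [2,5,6], [3,4,5], [3,5,9], [5,6,7]

Hence C_0 ≅ Z^10, C_1 ≅ Z^19, C_2 ≅ Z^7.

∂_1: C_1 → C_0 is given by ∂[p,q] = [q] − [p].
The resulting 10×19 matrix has rank 9, and its Smith normal form has invariant factors (1,1,1,1,1,1,1,1,1).

Boundary ∂_2: C_2 → C_1 acts by ∂[p,q,r] = [q,r] − [p,r] + [p,q]. For instance
  ∂[1,2,6] = [2,6] − [1,6] + [1,2],
  ∂[2,5,6] = [5,6] − [2,6] + [2,5].
The resulting 19×7 matrix has rank 7, and its Smith normal form has invariant factors (1,1,1,1,1,1,1).

Computing H_k = (kernel of ∂_k) / (image of ∂_{k+1}):

  H_1: rank ker ∂_1 − rank ∂_2 = (19 − 9) − 7 = 3, and the invariant factors of ∂_2 are all 1, so H_1 = Z^3.

H_1 ≅ Z^3.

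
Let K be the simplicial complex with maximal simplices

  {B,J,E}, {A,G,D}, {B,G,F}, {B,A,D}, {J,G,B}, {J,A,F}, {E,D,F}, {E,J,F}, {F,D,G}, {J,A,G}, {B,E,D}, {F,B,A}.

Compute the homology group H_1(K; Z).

K has 7 vertices, 18 edges, 12 triangles.
rank ∂_1 = 6, rank ∂_2 = 12 ⇒ b_1 = 18 − 6 − 12 = 0; ∂_2 has invariant factor(s) [2] giving torsion. So H_1 = Z/2.

H_1 ≅ Z/2.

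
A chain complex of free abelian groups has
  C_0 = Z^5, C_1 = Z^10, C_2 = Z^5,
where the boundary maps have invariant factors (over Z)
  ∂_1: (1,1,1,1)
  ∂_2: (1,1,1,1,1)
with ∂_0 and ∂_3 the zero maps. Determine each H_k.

H_0: b_0 = 5 − 0 − 4 = 1; torsion from ∂_1 factors > 1: none. So H_0 = Z.
H_1: b_1 = 10 − 4 − 5 = 1; torsion from ∂_2 factors > 1: none. So H_1 = Z.
H_2: b_2 = 5 − 5 − 0 = 0; torsion from ∂_3 factors > 1: none. So H_2 = 0.

H_0 = Z,  H_1 = Z,  H_2 = 0.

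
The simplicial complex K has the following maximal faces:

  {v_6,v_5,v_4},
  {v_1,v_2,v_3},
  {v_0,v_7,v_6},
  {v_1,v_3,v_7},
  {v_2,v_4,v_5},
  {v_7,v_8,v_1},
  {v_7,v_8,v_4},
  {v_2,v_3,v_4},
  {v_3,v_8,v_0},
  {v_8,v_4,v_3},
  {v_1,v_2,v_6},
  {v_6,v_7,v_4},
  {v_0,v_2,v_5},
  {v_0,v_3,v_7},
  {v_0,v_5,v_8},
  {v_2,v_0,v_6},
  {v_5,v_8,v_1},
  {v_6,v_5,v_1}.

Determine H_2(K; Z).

Order the vertices as v_0 < v_1 < v_2 < v_3 < v_4 < v_5 < v_6 < v_7 < v_8. Listing each simplex with vertices in this order, K has dimension 2 with simplices:

  0-simplices (9): [v_0], [v_1], [v_2], [v_3], [v_4], [v_5], [v_6], [v_7], [v_8]
  1-simplices (27): (27 of them)
  2-simplices (18): (18 of them)

giving chain groups C_0 ≅ Z^9, C_1 ≅ Z^27, C_2 ≅ Z^18.

The boundary map ∂_1: C_1 → C_0 maps an edge to its endpoints' difference, ∂[p,q] = q − p.
The resulting 9×27 matrix has rank 8, and its Smith normal form has invariant factors (1,1,1,1,1,1,1,1).

The boundary map ∂_2: C_2 → C_1 acts by ∂[p,q,r] = [q,r] − [p,r] + [p,q]. For instance
  ∂[v_3,v_4,v_8] = [v_4,v_8] − [v_3,v_8] + [v_3,v_4],
  ∂[v_0,v_6,v_7] = [v_6,v_7] − [v_0,v_7] + [v_0,v_6].
The 27×18 boundary matrix has rank 18 and Smith normal form diag(1,1,1,1,1,1,1,1,1,1,1,1,1,1,1,1,1,2).

Reading off H_k = ker ∂_k / im ∂_{k+1}:

  H_2: rank ker ∂_2 − rank ∂_3 = (18 − 18) − 0 = 0, and there is no ∂_3, so H_2 = 0.

(K is a triangulation of the Klein bottle.)

H_2 ≅ 0.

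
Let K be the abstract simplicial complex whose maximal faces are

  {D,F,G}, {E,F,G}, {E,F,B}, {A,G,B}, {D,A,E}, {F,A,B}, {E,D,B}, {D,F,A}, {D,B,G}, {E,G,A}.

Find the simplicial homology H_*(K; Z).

H_0 = Z,  H_1 = Z/2,  H_2 = 0.

Order the vertices as A < B < D < E < F < G. Listing each simplex with vertices in this order, K has dimension 2 with simplices:

  0-simplices (6): A, B, D, E, F, G
  1-simplices (15): AB, AD, AE, AF, AG, BD, BE, BF, BG, DE, DF, DG, EF, EG, FG
  2-simplices (10): ABF, ABG, ADE, ADF, AEG, BDE, BDG, BEF, DFG, EFG

so the chain groups are C_0 ≅ Z^6, C_1 ≅ Z^15, C_2 ≅ Z^10.

The boundary map ∂_1: C_1 → C_0 is given by ∂[p,q] = [q] − [p].
The resulting 6×15 matrix has rank 5, and its Smith normal form has invariant factors (1,1,1,1,1).

∂_2: C_2 → C_1 acts by ∂[p,q,r] = [q,r] − [p,r] + [p,q]. For instance
  ∂EFG = FG − EG + EF,
  ∂ADE = DE − AE + AD.
As a 15×10 matrix over Z this has rank 10, with invariant factors (1,1,1,1,1,1,1,1,1,2).

From H_k ≅ ker(∂_k) / im(∂_{k+1}) we obtain:

  H_0: rank C_0 − rank ∂_1 = 6 − 5 = 1, and the invariant factors of ∂_1 are all 1, so H_0 = Z.
  H_1: rank ker ∂_1 − rank ∂_2 = (15 − 5) − 10 = 0, and ∂_2 has invariant factor 2 > 1, so H_1 = Z/2.
  H_2: rank ker ∂_2 − rank ∂_3 = (10 − 10) − 0 = 0, and there is no ∂_3, so H_2 = 0.

(K is a triangulation of the real projective plane RP^2.)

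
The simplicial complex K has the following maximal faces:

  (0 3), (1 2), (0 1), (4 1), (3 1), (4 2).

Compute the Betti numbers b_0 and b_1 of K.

Take the total order 0 < 1 < 2 < 3 < 4 on the vertex set. Then K (dimension 1) consists of the simplices:

  0-simplices (5): [0], [1], [2], [3], [4]
  1-simplices (6): [0,1], [0,3], [1,2], [1,3], [1,4], [2,4]

giving chain groups C_0 ≅ Z^5, C_1 ≅ Z^6.

∂_1: C_1 → C_0 sends each edge [p,q] (with p < q) to q − p. For instance
  ∂[0,1] = [1] − [0].
The resulting 5×6 matrix has rank 4, and its Smith normal form has invariant factors (1,1,1,1).

From H_k ≅ ker(∂_k) / im(∂_{k+1}) we obtain:

  H_0: rank C_0 − rank ∂_1 = 5 − 4 = 1, and the invariant factors of ∂_1 are all 1, so H_0 ≅ Z.
  H_1: rank ker ∂_1 − rank ∂_2 = (6 − 4) − 0 = 2, and there is no ∂_2, so H_1 ≅ Z^2.

As a check, the Euler characteristic is 5 − 6 = -1, which agrees with 1 − 2 = -1.
(K is a triangulation of a wedge of 2 circles.)

Hence the Betti numbers are b_0 = 1, b_1 = 2.

b_0 = 1, b_1 = 2.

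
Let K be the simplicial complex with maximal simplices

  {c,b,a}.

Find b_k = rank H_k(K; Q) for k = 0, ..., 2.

b_0 = 1, b_1 = 0, b_2 = 0.

Order the vertices as a < b < c. Listing each simplex with vertices in this order, K has dimension 2 with simplices:

  0-simplices (3): a, b, c
  1-simplices (3): ab, ac, bc
  2-simplices (1): abc

so the chain groups are C_0 ≅ Z^3, C_1 ≅ Z^3, C_2 ≅ Z^1.

Boundary ∂_1: C_1 → C_0 is given by ∂[p,q] = [q] − [p].
The 3×3 boundary matrix has rank 2 and Smith normal form diag(1,1).

Boundary ∂_2: C_2 → C_1 sends each 2-simplex [p,q,r] to [q,r] − [p,r] + [p,q]. For instance
  ∂abc = bc − ac + ab.
The 3×1 boundary matrix has rank 1 and Smith normal form diag(1).

Computing H_k = (kernel of ∂_k) / (image of ∂_{k+1}):

  H_0: rank C_0 − rank ∂_1 = 3 − 2 = 1, and the invariant factors of ∂_1 are all 1, so H_0 ≅ Z.
  H_1: rank ker ∂_1 − rank ∂_2 = (3 − 2) − 1 = 0, and the invariant factors of ∂_2 are all 1, so H_1 ≅ 0.
  H_2: rank ker ∂_2 − rank ∂_3 = (1 − 1) − 0 = 0, and there is no ∂_3, so H_2 ≅ 0.

As a check, the Euler characteristic is 3 − 3 + 1 = 1, which agrees with 1 − 0 + 0 = 1.
(K is a triangulation of the 2-simplex.)

Hence the Betti numbers are b_0 = 1, b_1 = 0, b_2 = 0.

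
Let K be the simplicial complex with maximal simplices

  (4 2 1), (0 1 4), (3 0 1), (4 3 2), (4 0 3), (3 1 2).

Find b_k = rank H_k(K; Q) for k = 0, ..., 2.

Fix the vertex order 0 < 1 < 2 < 3 < 4 and write every simplex with vertices in increasing order. Then dim K = 2 and the simplices of K are:

  0-simplices (5): [0], [1], [2], [3], [4]
  1-simplices (9): [0,1], [0,3], [0,4], [1,2], [1,3], [1,4], [2,3], [2,4], [3,4]
  2-simplices (6): [0,1,3], [0,1,4], [0,3,4], [1,2,3], [1,2,4], [2,3,4]

so the chain groups are C_0 ≅ Z^5, C_1 ≅ Z^9, C_2 ≅ Z^6.

∂_1: C_1 → C_0 is given by ∂[p,q] = [q] − [p].
The resulting 5×9 matrix has rank 4, and its Smith normal form has invariant factors (1,1,1,1).

The boundary map ∂_2: C_2 → C_1 sends each 2-simplex [p,q,r] to [q,r] − [p,r] + [p,q]. For instance
  ∂[0,1,3] = [1,3] − [0,3] + [0,1],
  ∂[0,3,4] = [3,4] − [0,4] + [0,3].
The resulting 9×6 matrix has rank 5, and its Smith normal form has invariant factors (1,1,1,1,1).

Computing H_k = (kernel of ∂_k) / (image of ∂_{k+1}):

  H_0: rank C_0 − rank ∂_1 = 5 − 4 = 1, and the invariant factors of ∂_1 are all 1, so H_0 ≅ Z.
  H_1: rank ker ∂_1 − rank ∂_2 = (9 − 4) − 5 = 0, and the invariant factors of ∂_2 are all 1, so H_1 ≅ 0.
  H_2: rank ker ∂_2 − rank ∂_3 = (6 − 5) − 0 = 1, and there is no ∂_3, so H_2 ≅ Z.

(K is a triangulation of the 2-sphere S^2.)

Hence the Betti numbers are b_0 = 1, b_1 = 0, b_2 = 1.

b_0 = 1, b_1 = 0, b_2 = 1.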